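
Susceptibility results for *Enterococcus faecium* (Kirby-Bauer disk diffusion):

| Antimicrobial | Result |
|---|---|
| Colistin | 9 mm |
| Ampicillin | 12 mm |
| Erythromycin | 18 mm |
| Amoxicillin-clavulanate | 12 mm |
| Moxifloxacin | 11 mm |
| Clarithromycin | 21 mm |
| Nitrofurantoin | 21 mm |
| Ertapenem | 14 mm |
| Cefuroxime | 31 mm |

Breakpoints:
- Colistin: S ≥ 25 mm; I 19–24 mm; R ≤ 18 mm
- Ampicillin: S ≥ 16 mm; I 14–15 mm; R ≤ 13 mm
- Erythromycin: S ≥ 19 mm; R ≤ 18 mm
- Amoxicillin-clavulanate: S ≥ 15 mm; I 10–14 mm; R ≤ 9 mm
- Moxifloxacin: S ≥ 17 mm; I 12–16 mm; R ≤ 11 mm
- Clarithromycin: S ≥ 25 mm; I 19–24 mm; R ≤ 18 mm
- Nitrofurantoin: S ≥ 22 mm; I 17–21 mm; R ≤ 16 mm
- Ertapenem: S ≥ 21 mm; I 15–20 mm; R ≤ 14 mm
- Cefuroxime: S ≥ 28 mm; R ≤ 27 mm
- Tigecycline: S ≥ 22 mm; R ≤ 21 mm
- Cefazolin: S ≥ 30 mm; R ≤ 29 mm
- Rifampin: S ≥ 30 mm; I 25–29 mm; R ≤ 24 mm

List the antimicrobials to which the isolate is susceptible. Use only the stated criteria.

cefuroxime

Colistin 9 mm: ≤ 18 mm ⇒ resistant
Ampicillin: 12 mm is ≤ 13 mm → Resistant
Erythromycin 18 mm: ≤ 18 mm ⇒ R
Amoxicillin-clavulanate (12 mm) in 10–14 mm ⇒ I
Moxifloxacin 11 mm: ≤ 11 mm — resistant
Clarithromycin 21 mm: in 19–24 mm → Intermediate
Nitrofurantoin: 21 mm is in 17–21 mm → Intermediate
Ertapenem: 14 mm is ≤ 14 mm — Resistant
Cefuroxime: 31 mm is ≥ 28 mm → S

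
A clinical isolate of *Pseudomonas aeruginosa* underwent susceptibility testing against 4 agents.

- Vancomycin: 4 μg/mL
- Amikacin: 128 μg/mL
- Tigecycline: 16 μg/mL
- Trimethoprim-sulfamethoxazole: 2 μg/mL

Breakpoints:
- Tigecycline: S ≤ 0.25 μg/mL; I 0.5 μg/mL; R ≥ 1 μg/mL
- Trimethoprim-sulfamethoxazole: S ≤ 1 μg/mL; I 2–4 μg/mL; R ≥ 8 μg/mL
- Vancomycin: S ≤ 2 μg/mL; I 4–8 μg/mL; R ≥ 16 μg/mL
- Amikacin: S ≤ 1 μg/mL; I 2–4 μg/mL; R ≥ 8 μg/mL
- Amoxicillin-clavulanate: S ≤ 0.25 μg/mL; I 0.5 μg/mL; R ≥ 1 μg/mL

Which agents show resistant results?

amikacin, tigecycline

Vancomycin (4 μg/mL) in 4–8 μg/mL ⇒ intermediate
Amikacin (128 μg/mL) ≥ 8 μg/mL → R
Tigecycline (16 μg/mL) ≥ 1 μg/mL → R
Trimethoprim-sulfamethoxazole: 2 μg/mL is in 2–4 μg/mL → Intermediate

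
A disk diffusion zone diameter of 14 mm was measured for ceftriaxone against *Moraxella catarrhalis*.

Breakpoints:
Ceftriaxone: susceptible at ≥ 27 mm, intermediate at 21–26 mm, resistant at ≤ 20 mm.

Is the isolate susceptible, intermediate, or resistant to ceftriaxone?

Resistant

Ceftriaxone: 14 mm is ≤ 20 mm → resistant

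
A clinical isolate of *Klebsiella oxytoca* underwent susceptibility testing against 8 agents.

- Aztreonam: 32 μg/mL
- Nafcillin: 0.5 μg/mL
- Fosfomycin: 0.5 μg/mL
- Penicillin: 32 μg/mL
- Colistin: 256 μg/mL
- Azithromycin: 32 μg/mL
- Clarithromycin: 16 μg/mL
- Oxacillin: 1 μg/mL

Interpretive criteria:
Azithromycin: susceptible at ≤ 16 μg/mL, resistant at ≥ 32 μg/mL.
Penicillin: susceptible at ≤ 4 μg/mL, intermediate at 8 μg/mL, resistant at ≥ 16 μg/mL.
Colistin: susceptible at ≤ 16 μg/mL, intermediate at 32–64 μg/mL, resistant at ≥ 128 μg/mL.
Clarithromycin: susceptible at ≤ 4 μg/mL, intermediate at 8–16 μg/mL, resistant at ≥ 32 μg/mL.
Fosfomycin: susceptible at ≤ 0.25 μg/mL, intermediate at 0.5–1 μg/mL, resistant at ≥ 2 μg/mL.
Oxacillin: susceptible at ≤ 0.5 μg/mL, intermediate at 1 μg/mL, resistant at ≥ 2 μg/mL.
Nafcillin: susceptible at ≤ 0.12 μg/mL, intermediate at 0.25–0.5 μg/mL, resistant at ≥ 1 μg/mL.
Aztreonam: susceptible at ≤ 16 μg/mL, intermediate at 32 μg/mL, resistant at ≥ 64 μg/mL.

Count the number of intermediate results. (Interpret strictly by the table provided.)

5

Aztreonam (32 μg/mL) = 32 μg/mL → I
Nafcillin: 0.5 μg/mL is in 0.25–0.5 μg/mL → Intermediate
Fosfomycin 0.5 μg/mL: in 0.5–1 μg/mL → intermediate
Penicillin: 32 μg/mL is ≥ 16 μg/mL ⇒ R
Colistin: 256 μg/mL is ≥ 128 μg/mL ⇒ Resistant
Azithromycin: 32 μg/mL is ≥ 32 μg/mL ⇒ R
Clarithromycin 16 μg/mL: in 8–16 μg/mL → intermediate
Oxacillin (1 μg/mL) = 1 μg/mL — intermediate
Intermediate: 5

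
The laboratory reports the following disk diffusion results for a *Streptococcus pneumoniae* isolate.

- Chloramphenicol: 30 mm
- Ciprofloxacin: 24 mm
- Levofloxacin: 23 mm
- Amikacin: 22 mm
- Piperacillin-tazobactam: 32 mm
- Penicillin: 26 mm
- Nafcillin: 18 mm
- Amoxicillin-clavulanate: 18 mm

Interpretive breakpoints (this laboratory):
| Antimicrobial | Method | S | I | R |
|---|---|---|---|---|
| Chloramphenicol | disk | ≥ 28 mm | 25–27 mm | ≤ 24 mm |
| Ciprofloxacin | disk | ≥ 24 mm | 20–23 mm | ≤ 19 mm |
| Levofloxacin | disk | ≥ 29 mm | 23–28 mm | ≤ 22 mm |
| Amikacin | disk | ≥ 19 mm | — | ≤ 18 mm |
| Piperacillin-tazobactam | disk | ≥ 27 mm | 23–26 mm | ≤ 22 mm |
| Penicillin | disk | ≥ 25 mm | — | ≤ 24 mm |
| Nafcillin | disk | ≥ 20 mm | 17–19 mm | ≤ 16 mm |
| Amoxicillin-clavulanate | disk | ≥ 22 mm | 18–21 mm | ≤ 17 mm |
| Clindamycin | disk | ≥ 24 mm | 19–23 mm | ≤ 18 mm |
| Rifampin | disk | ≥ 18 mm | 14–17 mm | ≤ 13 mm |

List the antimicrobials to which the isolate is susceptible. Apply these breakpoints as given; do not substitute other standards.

chloramphenicol, ciprofloxacin, amikacin, piperacillin-tazobactam, penicillin

Chloramphenicol (30 mm) ≥ 28 mm → S
Ciprofloxacin: 24 mm is ≥ 24 mm → Susceptible
Levofloxacin (23 mm) in 23–28 mm → I
Amikacin 22 mm: ≥ 19 mm → susceptible
Piperacillin-tazobactam (32 mm) ≥ 27 mm → S
Penicillin (26 mm) ≥ 25 mm — S
Nafcillin: 18 mm is in 17–19 mm → I
Amoxicillin-clavulanate (18 mm) in 18–21 mm — Intermediate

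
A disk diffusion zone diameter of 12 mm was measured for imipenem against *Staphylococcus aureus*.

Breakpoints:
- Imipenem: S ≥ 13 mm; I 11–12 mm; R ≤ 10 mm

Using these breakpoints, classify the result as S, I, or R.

I

Imipenem 12 mm: in 11–12 mm — intermediate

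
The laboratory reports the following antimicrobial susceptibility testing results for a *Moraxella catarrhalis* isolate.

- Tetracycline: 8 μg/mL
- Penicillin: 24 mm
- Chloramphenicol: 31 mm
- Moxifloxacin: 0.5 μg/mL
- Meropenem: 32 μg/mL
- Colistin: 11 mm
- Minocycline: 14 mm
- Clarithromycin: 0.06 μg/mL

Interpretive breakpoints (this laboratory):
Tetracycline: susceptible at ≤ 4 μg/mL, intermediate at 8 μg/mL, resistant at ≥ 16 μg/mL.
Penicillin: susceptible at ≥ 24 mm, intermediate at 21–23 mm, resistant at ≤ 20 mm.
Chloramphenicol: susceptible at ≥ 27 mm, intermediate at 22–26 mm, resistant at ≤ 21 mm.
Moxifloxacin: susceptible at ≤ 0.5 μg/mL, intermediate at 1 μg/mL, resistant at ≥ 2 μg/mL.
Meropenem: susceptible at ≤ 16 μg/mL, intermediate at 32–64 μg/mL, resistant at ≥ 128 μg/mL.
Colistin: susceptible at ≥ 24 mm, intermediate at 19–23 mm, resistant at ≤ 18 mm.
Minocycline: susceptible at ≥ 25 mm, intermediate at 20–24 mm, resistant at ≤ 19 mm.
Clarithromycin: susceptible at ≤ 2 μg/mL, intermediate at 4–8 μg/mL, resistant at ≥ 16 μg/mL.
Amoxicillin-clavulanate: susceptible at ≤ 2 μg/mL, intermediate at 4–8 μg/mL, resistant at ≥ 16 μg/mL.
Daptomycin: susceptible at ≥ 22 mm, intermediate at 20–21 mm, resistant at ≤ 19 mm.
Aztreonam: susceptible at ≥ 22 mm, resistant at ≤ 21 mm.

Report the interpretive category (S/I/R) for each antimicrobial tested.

I, S, S, S, I, R, R, S

Tetracycline: 8 μg/mL is = 8 μg/mL — Intermediate
Penicillin: 24 mm is ≥ 24 mm ⇒ Susceptible
Chloramphenicol 31 mm: ≥ 27 mm ⇒ susceptible
Moxifloxacin 0.5 μg/mL: ≤ 0.5 μg/mL ⇒ Susceptible
Meropenem: 32 μg/mL is in 32–64 μg/mL → intermediate
Colistin 11 mm: ≤ 18 mm — Resistant
Minocycline (14 mm) ≤ 19 mm → resistant
Clarithromycin: 0.06 μg/mL is ≤ 2 μg/mL ⇒ susceptible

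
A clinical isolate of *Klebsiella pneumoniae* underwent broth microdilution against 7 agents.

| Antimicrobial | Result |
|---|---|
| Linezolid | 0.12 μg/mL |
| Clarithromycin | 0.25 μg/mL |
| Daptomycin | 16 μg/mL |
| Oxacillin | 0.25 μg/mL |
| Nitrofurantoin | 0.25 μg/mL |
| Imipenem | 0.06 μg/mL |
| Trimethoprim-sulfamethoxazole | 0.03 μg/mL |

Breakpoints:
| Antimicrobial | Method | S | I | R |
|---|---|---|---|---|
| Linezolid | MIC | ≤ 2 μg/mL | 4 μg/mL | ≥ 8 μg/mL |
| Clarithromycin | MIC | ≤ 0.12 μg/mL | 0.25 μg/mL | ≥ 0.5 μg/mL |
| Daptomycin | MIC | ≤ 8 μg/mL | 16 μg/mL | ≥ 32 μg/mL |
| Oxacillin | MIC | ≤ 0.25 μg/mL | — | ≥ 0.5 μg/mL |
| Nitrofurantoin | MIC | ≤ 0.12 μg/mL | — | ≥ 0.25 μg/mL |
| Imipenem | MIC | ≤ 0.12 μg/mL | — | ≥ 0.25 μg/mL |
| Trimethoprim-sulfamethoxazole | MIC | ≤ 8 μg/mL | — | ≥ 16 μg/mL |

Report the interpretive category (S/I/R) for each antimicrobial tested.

Linezolid 0.12 μg/mL: ≤ 2 μg/mL ⇒ S
Clarithromycin (0.25 μg/mL) = 0.25 μg/mL ⇒ I
Daptomycin: 16 μg/mL is = 16 μg/mL — intermediate
Oxacillin: 0.25 μg/mL is ≤ 0.25 μg/mL → S
Nitrofurantoin 0.25 μg/mL: ≥ 0.25 μg/mL → R
Imipenem (0.06 μg/mL) ≤ 0.12 μg/mL ⇒ Susceptible
Trimethoprim-sulfamethoxazole (0.03 μg/mL) ≤ 8 μg/mL — S

S, I, I, S, R, S, S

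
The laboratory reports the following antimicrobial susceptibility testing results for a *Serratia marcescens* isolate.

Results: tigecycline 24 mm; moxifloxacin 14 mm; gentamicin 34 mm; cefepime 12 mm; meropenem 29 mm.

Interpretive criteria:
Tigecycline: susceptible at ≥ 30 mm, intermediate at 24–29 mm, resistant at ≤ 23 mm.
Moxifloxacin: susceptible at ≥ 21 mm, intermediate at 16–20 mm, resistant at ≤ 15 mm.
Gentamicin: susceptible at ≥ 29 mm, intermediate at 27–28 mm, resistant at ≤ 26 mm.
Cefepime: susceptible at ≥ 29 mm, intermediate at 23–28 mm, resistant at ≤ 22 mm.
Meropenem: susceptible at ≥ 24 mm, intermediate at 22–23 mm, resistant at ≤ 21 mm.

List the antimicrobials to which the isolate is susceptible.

gentamicin, meropenem

Tigecycline (24 mm) in 24–29 mm — Intermediate
Moxifloxacin: 14 mm is ≤ 15 mm — resistant
Gentamicin: 34 mm is ≥ 29 mm — Susceptible
Cefepime 12 mm: ≤ 22 mm → Resistant
Meropenem (29 mm) ≥ 24 mm ⇒ susceptible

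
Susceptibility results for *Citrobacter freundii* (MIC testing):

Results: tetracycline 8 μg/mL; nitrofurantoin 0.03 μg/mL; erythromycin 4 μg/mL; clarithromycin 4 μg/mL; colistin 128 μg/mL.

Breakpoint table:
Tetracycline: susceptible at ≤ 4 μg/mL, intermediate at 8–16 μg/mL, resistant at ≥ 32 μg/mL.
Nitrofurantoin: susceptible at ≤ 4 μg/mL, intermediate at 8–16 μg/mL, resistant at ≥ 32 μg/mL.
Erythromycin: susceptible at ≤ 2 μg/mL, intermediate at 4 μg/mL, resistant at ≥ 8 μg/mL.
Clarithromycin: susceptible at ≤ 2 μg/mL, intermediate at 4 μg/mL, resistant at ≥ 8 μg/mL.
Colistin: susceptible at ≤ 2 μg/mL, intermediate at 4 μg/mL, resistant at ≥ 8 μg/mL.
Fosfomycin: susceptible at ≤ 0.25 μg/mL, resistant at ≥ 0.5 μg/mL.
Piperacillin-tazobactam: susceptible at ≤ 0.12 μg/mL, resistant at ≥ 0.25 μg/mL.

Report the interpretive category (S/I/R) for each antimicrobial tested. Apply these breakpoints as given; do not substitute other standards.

I, S, I, I, R

Tetracycline 8 μg/mL: in 8–16 μg/mL → intermediate
Nitrofurantoin: 0.03 μg/mL is ≤ 4 μg/mL ⇒ S
Erythromycin 4 μg/mL: = 4 μg/mL ⇒ intermediate
Clarithromycin 4 μg/mL: = 4 μg/mL ⇒ intermediate
Colistin (128 μg/mL) ≥ 8 μg/mL ⇒ resistant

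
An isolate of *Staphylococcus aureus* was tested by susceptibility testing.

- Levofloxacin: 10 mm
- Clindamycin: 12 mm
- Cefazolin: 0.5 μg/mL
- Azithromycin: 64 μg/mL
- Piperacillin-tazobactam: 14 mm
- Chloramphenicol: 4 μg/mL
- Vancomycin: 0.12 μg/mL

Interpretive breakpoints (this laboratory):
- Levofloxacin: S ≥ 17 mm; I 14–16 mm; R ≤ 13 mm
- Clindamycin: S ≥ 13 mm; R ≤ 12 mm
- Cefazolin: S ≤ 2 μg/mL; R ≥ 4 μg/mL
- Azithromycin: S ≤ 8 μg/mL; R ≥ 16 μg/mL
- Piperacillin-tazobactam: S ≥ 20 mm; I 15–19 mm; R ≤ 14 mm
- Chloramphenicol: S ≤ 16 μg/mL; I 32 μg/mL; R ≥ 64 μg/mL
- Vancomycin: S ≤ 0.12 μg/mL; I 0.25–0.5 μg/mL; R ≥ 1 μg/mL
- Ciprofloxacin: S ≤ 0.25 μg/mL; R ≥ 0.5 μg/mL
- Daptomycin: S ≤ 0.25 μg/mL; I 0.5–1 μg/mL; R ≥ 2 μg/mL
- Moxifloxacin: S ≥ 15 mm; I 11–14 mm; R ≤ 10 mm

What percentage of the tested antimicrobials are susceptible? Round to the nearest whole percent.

Levofloxacin 10 mm: ≤ 13 mm ⇒ Resistant
Clindamycin 12 mm: ≤ 12 mm ⇒ Resistant
Cefazolin 0.5 μg/mL: ≤ 2 μg/mL ⇒ S
Azithromycin: 64 μg/mL is ≥ 16 μg/mL ⇒ R
Piperacillin-tazobactam: 14 mm is ≤ 14 mm → Resistant
Chloramphenicol 4 μg/mL: ≤ 16 μg/mL ⇒ S
Vancomycin: 0.12 μg/mL is ≤ 0.12 μg/mL → Susceptible
Susceptible: 3/7

43%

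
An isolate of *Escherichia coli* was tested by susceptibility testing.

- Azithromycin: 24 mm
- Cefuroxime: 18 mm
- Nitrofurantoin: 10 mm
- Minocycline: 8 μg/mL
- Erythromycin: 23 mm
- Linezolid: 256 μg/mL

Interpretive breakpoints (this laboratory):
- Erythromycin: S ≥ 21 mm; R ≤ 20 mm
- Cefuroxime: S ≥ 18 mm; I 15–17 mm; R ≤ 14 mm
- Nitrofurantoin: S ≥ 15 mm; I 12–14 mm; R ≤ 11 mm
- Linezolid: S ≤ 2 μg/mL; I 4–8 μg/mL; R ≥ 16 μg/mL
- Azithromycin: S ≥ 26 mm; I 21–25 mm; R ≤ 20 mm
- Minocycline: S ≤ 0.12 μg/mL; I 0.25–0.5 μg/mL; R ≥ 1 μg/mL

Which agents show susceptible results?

cefuroxime, erythromycin

Azithromycin 24 mm: in 21–25 mm → I
Cefuroxime 18 mm: ≥ 18 mm → susceptible
Nitrofurantoin (10 mm) ≤ 11 mm — R
Minocycline (8 μg/mL) ≥ 1 μg/mL — Resistant
Erythromycin (23 mm) ≥ 21 mm ⇒ susceptible
Linezolid 256 μg/mL: ≥ 16 μg/mL — resistant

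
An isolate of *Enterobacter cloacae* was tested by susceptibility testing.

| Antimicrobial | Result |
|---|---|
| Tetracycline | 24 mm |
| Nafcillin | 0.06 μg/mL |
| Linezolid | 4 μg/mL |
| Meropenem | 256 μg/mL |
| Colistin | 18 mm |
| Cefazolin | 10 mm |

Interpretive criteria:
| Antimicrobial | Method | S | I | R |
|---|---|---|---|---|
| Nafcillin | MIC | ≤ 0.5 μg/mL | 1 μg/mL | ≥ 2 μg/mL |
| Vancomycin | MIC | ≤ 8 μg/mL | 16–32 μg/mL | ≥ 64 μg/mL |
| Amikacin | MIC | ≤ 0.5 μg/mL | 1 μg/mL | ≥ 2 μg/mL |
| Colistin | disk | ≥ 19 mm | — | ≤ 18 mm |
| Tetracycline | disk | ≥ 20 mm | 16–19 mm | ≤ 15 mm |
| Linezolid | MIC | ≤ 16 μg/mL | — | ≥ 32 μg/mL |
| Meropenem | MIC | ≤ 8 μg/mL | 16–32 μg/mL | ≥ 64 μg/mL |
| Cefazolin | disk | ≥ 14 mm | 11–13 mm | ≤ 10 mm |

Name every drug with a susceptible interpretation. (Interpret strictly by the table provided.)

Tetracycline 24 mm: ≥ 20 mm ⇒ S
Nafcillin 0.06 μg/mL: ≤ 0.5 μg/mL — Susceptible
Linezolid (4 μg/mL) ≤ 16 μg/mL — S
Meropenem (256 μg/mL) ≥ 64 μg/mL — R
Colistin (18 mm) ≤ 18 mm — resistant
Cefazolin 10 mm: ≤ 10 mm → R

tetracycline, nafcillin, linezolid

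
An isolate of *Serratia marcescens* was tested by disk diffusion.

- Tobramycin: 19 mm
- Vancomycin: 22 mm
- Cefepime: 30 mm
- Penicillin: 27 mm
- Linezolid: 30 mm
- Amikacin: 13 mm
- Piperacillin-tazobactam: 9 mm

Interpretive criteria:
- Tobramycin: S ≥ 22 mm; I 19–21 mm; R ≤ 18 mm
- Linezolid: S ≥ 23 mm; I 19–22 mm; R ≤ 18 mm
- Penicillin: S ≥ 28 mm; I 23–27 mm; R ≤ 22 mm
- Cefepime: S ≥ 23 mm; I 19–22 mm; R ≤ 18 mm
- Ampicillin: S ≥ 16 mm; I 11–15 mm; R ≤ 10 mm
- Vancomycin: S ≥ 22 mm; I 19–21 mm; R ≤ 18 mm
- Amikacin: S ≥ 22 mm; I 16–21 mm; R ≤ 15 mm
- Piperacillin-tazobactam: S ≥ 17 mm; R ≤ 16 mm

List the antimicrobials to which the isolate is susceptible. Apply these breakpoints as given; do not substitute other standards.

vancomycin, cefepime, linezolid

Tobramycin 19 mm: in 19–21 mm — Intermediate
Vancomycin (22 mm) ≥ 22 mm — S
Cefepime (30 mm) ≥ 23 mm — S
Penicillin (27 mm) in 23–27 mm — I
Linezolid 30 mm: ≥ 23 mm ⇒ S
Amikacin (13 mm) ≤ 15 mm — R
Piperacillin-tazobactam (9 mm) ≤ 16 mm → Resistant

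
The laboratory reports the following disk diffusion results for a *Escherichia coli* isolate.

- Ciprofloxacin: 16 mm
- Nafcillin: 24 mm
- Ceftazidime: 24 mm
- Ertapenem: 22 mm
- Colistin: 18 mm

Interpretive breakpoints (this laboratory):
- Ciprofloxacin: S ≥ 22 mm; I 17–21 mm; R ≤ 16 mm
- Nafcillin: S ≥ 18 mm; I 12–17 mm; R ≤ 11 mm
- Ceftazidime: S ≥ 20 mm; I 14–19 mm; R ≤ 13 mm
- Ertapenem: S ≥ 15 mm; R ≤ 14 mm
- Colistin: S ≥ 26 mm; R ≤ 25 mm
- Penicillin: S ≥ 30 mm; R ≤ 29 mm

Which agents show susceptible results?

nafcillin, ceftazidime, ertapenem

Ciprofloxacin (16 mm) ≤ 16 mm ⇒ Resistant
Nafcillin (24 mm) ≥ 18 mm → S
Ceftazidime: 24 mm is ≥ 20 mm ⇒ S
Ertapenem (22 mm) ≥ 15 mm → Susceptible
Colistin: 18 mm is ≤ 25 mm — R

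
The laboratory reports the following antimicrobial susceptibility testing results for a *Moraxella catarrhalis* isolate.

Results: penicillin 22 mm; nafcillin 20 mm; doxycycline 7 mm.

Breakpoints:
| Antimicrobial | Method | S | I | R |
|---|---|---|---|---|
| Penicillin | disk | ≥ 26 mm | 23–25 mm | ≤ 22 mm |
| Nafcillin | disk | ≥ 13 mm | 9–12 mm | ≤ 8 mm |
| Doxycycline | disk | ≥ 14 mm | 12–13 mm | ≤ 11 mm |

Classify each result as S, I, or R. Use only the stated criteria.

Penicillin 22 mm: ≤ 22 mm ⇒ Resistant
Nafcillin: 20 mm is ≥ 13 mm ⇒ S
Doxycycline: 7 mm is ≤ 11 mm → R

R, S, R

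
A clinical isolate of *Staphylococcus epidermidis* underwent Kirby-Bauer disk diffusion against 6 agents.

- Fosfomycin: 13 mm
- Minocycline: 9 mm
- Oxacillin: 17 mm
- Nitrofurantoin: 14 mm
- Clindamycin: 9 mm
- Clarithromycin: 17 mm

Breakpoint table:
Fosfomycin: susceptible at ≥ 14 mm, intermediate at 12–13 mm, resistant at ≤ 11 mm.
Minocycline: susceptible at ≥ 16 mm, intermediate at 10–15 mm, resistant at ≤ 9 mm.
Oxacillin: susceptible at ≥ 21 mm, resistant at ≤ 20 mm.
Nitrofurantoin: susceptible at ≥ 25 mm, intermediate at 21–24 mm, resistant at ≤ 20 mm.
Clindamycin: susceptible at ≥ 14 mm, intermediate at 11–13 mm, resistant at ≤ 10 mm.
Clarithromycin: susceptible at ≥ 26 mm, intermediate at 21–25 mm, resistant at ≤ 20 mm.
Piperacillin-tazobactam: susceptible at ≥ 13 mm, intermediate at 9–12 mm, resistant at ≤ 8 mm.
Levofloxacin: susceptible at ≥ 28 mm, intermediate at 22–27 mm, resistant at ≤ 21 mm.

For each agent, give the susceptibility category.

Fosfomycin (13 mm) in 12–13 mm — Intermediate
Minocycline: 9 mm is ≤ 9 mm ⇒ Resistant
Oxacillin (17 mm) ≤ 20 mm ⇒ Resistant
Nitrofurantoin 14 mm: ≤ 20 mm → R
Clindamycin: 9 mm is ≤ 10 mm — resistant
Clarithromycin: 17 mm is ≤ 20 mm ⇒ Resistant

I, R, R, R, R, R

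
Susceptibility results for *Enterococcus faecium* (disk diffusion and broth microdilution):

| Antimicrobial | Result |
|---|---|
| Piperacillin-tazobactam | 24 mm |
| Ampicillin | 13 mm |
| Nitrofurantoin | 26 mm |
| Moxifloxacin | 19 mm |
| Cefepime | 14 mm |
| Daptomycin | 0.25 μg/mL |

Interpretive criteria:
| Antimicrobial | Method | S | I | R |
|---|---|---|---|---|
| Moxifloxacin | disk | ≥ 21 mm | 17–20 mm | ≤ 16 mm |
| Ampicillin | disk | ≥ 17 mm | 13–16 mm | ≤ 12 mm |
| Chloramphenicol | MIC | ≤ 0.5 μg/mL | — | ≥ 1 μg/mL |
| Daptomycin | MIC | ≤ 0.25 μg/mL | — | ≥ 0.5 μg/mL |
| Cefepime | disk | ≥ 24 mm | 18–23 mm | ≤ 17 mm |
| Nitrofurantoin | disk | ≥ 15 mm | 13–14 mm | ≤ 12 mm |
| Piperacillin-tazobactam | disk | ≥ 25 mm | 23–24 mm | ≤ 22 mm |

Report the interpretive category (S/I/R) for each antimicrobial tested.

Piperacillin-tazobactam: 24 mm is in 23–24 mm — Intermediate
Ampicillin 13 mm: in 13–16 mm ⇒ I
Nitrofurantoin (26 mm) ≥ 15 mm ⇒ S
Moxifloxacin 19 mm: in 17–20 mm — I
Cefepime: 14 mm is ≤ 17 mm — resistant
Daptomycin: 0.25 μg/mL is ≤ 0.25 μg/mL → S

I, I, S, I, R, S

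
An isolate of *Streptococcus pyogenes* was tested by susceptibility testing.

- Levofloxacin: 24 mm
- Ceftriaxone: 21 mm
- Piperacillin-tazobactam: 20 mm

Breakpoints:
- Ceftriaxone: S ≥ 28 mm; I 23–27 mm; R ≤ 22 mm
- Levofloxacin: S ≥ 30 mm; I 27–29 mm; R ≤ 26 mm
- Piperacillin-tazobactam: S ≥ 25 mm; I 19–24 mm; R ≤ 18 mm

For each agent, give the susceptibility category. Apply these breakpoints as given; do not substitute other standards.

Levofloxacin (24 mm) ≤ 26 mm ⇒ Resistant
Ceftriaxone 21 mm: ≤ 22 mm → resistant
Piperacillin-tazobactam: 20 mm is in 19–24 mm → intermediate

R, R, I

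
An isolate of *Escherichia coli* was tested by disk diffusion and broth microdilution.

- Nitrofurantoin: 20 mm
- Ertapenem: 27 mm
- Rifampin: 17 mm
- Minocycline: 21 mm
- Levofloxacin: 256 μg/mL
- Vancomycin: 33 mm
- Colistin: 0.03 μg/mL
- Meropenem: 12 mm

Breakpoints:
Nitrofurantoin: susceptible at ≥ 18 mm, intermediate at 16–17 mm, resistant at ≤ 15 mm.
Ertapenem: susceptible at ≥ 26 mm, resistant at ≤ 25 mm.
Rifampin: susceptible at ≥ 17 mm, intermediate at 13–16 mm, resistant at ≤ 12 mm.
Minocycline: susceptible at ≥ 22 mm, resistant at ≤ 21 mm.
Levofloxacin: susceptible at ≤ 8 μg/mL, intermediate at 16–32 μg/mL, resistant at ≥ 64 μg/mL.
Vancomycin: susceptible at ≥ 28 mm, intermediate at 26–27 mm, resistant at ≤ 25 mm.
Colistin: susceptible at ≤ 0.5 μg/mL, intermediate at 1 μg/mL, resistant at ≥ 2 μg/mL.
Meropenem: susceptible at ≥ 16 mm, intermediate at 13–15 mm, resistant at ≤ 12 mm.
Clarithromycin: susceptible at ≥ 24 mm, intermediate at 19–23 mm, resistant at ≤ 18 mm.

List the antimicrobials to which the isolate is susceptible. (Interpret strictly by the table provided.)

nitrofurantoin, ertapenem, rifampin, vancomycin, colistin

Nitrofurantoin (20 mm) ≥ 18 mm ⇒ Susceptible
Ertapenem: 27 mm is ≥ 26 mm → S
Rifampin (17 mm) ≥ 17 mm ⇒ susceptible
Minocycline 21 mm: ≤ 21 mm → Resistant
Levofloxacin: 256 μg/mL is ≥ 64 μg/mL → R
Vancomycin: 33 mm is ≥ 28 mm → Susceptible
Colistin 0.03 μg/mL: ≤ 0.5 μg/mL — susceptible
Meropenem 12 mm: ≤ 12 mm — Resistant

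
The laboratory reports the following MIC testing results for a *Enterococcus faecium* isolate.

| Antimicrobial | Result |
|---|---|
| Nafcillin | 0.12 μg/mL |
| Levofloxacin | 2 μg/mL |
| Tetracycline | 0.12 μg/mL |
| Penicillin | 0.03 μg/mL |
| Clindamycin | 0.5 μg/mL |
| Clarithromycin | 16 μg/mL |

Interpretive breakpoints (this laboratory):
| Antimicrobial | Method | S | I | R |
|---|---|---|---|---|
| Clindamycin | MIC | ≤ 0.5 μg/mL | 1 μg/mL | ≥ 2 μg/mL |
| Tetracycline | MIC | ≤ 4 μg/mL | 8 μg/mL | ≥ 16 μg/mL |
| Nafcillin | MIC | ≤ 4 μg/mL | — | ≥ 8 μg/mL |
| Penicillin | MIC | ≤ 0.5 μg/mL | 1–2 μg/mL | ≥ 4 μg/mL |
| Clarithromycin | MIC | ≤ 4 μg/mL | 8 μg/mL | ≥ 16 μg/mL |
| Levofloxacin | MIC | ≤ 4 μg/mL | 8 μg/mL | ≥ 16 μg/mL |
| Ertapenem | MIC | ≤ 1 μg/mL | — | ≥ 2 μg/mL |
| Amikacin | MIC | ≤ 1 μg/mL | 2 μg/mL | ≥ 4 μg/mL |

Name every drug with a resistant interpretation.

clarithromycin

Nafcillin: 0.12 μg/mL is ≤ 4 μg/mL ⇒ Susceptible
Levofloxacin: 2 μg/mL is ≤ 4 μg/mL — S
Tetracycline (0.12 μg/mL) ≤ 4 μg/mL ⇒ susceptible
Penicillin: 0.03 μg/mL is ≤ 0.5 μg/mL — Susceptible
Clindamycin 0.5 μg/mL: ≤ 0.5 μg/mL → S
Clarithromycin: 16 μg/mL is ≥ 16 μg/mL — resistant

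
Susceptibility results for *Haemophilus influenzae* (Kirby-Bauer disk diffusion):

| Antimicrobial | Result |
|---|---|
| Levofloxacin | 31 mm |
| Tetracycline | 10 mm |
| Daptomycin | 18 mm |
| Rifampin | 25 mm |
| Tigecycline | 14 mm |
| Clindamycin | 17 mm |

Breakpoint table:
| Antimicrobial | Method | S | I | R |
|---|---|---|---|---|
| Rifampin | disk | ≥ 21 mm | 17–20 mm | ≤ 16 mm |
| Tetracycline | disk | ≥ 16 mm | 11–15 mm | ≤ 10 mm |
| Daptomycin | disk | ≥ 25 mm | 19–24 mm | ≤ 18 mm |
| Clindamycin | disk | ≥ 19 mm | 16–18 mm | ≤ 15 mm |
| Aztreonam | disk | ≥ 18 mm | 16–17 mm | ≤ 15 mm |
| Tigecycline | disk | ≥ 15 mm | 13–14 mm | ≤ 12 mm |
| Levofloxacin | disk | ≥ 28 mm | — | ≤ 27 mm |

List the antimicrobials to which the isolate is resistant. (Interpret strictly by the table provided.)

Levofloxacin 31 mm: ≥ 28 mm → Susceptible
Tetracycline 10 mm: ≤ 10 mm — R
Daptomycin (18 mm) ≤ 18 mm ⇒ Resistant
Rifampin (25 mm) ≥ 21 mm ⇒ susceptible
Tigecycline: 14 mm is in 13–14 mm — I
Clindamycin 17 mm: in 16–18 mm → intermediate

tetracycline, daptomycin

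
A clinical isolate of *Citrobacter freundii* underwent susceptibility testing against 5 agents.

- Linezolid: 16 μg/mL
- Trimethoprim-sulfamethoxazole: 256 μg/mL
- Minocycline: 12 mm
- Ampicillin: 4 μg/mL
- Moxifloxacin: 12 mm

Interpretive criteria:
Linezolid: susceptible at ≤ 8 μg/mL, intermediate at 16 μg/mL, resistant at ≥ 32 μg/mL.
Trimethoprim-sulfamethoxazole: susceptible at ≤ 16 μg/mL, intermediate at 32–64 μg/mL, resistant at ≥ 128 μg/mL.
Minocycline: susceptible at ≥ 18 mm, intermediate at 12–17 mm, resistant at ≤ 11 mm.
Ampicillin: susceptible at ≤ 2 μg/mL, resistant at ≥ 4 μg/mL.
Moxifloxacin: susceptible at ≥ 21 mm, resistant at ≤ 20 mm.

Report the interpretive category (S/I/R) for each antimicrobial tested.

Linezolid 16 μg/mL: = 16 μg/mL → Intermediate
Trimethoprim-sulfamethoxazole 256 μg/mL: ≥ 128 μg/mL → Resistant
Minocycline 12 mm: in 12–17 mm — I
Ampicillin (4 μg/mL) ≥ 4 μg/mL — resistant
Moxifloxacin: 12 mm is ≤ 20 mm → resistant

I, R, I, R, R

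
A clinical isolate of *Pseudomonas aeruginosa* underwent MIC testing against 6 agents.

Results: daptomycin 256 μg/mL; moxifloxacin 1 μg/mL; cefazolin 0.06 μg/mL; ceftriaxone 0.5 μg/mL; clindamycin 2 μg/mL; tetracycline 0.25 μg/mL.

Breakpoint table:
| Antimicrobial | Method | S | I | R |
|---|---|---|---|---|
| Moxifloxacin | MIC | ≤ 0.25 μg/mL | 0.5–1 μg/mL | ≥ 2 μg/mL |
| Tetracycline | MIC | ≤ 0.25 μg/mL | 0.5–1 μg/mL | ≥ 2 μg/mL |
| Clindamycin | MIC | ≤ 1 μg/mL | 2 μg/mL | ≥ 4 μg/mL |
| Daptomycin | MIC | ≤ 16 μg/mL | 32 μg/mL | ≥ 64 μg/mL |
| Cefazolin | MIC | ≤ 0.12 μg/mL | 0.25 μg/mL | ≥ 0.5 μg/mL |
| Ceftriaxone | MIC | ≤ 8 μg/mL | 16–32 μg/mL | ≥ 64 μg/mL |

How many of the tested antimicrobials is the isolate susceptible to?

3

Daptomycin 256 μg/mL: ≥ 64 μg/mL ⇒ resistant
Moxifloxacin: 1 μg/mL is in 0.5–1 μg/mL — I
Cefazolin (0.06 μg/mL) ≤ 0.12 μg/mL ⇒ S
Ceftriaxone 0.5 μg/mL: ≤ 8 μg/mL ⇒ susceptible
Clindamycin (2 μg/mL) = 2 μg/mL → I
Tetracycline: 0.25 μg/mL is ≤ 0.25 μg/mL ⇒ susceptible
Susceptible: 3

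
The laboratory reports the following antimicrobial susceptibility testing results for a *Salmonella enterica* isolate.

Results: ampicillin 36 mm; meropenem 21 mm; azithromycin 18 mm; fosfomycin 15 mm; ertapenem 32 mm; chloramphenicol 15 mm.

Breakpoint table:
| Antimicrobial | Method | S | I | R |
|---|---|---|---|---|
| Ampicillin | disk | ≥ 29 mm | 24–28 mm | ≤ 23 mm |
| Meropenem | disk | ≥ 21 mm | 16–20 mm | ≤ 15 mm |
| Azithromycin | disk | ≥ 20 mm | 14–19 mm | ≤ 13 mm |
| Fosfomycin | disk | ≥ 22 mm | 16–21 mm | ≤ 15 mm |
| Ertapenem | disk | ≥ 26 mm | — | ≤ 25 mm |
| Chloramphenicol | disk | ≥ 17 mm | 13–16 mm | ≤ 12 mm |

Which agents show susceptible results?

ampicillin, meropenem, ertapenem

Ampicillin: 36 mm is ≥ 29 mm — Susceptible
Meropenem (21 mm) ≥ 21 mm — susceptible
Azithromycin: 18 mm is in 14–19 mm → Intermediate
Fosfomycin 15 mm: ≤ 15 mm → resistant
Ertapenem (32 mm) ≥ 26 mm ⇒ S
Chloramphenicol: 15 mm is in 13–16 mm ⇒ intermediate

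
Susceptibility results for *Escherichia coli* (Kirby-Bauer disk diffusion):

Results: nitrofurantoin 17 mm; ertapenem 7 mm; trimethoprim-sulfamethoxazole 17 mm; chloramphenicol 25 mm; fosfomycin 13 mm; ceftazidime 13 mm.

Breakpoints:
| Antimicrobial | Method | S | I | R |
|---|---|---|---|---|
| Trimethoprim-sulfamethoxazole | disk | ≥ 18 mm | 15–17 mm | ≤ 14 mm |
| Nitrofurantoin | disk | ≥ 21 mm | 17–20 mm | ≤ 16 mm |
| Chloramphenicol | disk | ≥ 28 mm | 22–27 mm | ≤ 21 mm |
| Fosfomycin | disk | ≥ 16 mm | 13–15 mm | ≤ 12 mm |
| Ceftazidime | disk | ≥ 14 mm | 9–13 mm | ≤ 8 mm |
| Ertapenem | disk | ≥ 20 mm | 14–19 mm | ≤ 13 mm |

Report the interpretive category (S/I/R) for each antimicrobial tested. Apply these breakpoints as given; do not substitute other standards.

I, R, I, I, I, I

Nitrofurantoin: 17 mm is in 17–20 mm — I
Ertapenem: 7 mm is ≤ 13 mm — R
Trimethoprim-sulfamethoxazole (17 mm) in 15–17 mm → I
Chloramphenicol (25 mm) in 22–27 mm ⇒ Intermediate
Fosfomycin (13 mm) in 13–15 mm — Intermediate
Ceftazidime (13 mm) in 9–13 mm — Intermediate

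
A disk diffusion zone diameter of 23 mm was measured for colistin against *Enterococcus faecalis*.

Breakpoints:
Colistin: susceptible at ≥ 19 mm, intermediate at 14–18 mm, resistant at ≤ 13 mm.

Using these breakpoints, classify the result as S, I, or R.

Colistin: 23 mm is ≥ 19 mm — susceptible

S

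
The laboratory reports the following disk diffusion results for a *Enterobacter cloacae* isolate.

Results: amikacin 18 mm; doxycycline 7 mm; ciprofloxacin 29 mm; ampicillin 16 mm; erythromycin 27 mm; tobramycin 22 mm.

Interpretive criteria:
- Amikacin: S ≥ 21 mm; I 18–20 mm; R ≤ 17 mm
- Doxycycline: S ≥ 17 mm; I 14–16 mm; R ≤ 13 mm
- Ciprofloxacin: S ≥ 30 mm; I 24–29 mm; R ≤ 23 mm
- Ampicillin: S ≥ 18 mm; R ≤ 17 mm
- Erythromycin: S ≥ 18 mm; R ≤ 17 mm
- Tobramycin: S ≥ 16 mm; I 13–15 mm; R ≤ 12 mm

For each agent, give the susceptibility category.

Amikacin (18 mm) in 18–20 mm ⇒ intermediate
Doxycycline: 7 mm is ≤ 13 mm → resistant
Ciprofloxacin (29 mm) in 24–29 mm ⇒ intermediate
Ampicillin (16 mm) ≤ 17 mm ⇒ resistant
Erythromycin 27 mm: ≥ 18 mm → S
Tobramycin: 22 mm is ≥ 16 mm → susceptible

I, R, I, R, S, S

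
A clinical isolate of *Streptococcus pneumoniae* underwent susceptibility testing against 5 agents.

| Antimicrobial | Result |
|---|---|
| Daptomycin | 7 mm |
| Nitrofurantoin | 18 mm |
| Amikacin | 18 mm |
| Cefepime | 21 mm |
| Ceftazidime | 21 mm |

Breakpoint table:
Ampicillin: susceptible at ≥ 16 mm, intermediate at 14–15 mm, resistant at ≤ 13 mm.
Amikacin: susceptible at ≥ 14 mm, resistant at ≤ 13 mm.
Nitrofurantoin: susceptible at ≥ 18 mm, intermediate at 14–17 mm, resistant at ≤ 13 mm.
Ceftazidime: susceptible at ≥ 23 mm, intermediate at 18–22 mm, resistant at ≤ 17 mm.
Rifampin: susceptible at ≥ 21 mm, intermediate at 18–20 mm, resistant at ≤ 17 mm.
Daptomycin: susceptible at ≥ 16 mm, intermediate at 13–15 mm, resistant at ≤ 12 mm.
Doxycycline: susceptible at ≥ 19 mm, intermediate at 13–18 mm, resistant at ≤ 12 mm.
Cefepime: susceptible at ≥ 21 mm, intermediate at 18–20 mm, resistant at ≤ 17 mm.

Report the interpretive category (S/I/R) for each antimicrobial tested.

Daptomycin 7 mm: ≤ 12 mm → Resistant
Nitrofurantoin: 18 mm is ≥ 18 mm ⇒ susceptible
Amikacin 18 mm: ≥ 14 mm — susceptible
Cefepime 21 mm: ≥ 21 mm — Susceptible
Ceftazidime 21 mm: in 18–22 mm → intermediate

R, S, S, S, I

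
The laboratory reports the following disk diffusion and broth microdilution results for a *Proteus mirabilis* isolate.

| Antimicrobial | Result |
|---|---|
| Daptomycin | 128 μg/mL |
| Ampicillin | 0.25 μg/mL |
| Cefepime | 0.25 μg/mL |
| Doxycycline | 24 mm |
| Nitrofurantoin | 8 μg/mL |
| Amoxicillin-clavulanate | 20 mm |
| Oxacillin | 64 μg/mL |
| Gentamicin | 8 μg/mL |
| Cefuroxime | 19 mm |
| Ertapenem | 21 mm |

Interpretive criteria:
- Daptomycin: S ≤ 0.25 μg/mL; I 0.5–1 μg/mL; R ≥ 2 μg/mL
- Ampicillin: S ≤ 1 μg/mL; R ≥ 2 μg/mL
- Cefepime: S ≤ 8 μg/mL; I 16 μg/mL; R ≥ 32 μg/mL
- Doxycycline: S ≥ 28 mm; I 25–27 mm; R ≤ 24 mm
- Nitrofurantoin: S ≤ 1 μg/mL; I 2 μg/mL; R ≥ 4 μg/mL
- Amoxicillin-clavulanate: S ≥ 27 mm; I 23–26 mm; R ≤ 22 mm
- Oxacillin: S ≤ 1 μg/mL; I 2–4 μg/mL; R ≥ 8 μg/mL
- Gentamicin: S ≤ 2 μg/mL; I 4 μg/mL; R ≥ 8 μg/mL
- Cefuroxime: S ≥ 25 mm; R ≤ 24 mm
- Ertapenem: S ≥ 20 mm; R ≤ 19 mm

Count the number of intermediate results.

0

Daptomycin: 128 μg/mL is ≥ 2 μg/mL ⇒ R
Ampicillin (0.25 μg/mL) ≤ 1 μg/mL ⇒ S
Cefepime 0.25 μg/mL: ≤ 8 μg/mL → susceptible
Doxycycline 24 mm: ≤ 24 mm → Resistant
Nitrofurantoin (8 μg/mL) ≥ 4 μg/mL — R
Amoxicillin-clavulanate: 20 mm is ≤ 22 mm ⇒ resistant
Oxacillin: 64 μg/mL is ≥ 8 μg/mL ⇒ R
Gentamicin: 8 μg/mL is ≥ 8 μg/mL ⇒ Resistant
Cefuroxime (19 mm) ≤ 24 mm ⇒ Resistant
Ertapenem 21 mm: ≥ 20 mm → Susceptible
Intermediate: 0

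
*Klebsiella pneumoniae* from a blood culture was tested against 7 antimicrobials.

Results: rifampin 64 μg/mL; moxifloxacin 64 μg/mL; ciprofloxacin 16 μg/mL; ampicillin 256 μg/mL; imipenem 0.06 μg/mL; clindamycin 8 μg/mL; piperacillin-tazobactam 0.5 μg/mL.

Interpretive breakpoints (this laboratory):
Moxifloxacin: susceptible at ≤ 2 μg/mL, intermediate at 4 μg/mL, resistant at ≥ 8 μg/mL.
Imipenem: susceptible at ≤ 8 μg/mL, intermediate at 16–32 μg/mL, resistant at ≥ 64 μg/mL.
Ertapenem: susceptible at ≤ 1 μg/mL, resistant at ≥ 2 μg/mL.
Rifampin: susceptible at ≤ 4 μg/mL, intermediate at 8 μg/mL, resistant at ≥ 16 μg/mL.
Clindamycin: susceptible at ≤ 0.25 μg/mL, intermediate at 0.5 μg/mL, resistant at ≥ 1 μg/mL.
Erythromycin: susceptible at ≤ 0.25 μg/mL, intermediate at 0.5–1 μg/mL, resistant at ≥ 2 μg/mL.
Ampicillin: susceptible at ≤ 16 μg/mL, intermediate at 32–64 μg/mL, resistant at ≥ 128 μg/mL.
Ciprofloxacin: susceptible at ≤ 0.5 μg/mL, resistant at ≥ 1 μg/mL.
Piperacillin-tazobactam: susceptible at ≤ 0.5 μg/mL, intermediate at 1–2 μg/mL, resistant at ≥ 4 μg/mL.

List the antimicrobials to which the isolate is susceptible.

Rifampin (64 μg/mL) ≥ 16 μg/mL ⇒ resistant
Moxifloxacin: 64 μg/mL is ≥ 8 μg/mL — R
Ciprofloxacin (16 μg/mL) ≥ 1 μg/mL → R
Ampicillin 256 μg/mL: ≥ 128 μg/mL ⇒ Resistant
Imipenem: 0.06 μg/mL is ≤ 8 μg/mL ⇒ susceptible
Clindamycin 8 μg/mL: ≥ 1 μg/mL — Resistant
Piperacillin-tazobactam 0.5 μg/mL: ≤ 0.5 μg/mL ⇒ Susceptible

imipenem, piperacillin-tazobactam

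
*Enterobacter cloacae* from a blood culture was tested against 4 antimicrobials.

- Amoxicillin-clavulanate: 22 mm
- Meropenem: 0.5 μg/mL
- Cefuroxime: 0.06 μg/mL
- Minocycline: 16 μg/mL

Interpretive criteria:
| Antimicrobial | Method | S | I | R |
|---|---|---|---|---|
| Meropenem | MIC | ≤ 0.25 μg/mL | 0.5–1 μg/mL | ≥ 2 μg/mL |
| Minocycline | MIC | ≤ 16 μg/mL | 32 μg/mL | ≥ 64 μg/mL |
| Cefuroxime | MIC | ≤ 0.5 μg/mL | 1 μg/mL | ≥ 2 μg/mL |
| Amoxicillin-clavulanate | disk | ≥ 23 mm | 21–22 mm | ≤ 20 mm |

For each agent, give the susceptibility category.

I, I, S, S

Amoxicillin-clavulanate: 22 mm is in 21–22 mm ⇒ I
Meropenem 0.5 μg/mL: in 0.5–1 μg/mL → I
Cefuroxime 0.06 μg/mL: ≤ 0.5 μg/mL → Susceptible
Minocycline: 16 μg/mL is ≤ 16 μg/mL → Susceptible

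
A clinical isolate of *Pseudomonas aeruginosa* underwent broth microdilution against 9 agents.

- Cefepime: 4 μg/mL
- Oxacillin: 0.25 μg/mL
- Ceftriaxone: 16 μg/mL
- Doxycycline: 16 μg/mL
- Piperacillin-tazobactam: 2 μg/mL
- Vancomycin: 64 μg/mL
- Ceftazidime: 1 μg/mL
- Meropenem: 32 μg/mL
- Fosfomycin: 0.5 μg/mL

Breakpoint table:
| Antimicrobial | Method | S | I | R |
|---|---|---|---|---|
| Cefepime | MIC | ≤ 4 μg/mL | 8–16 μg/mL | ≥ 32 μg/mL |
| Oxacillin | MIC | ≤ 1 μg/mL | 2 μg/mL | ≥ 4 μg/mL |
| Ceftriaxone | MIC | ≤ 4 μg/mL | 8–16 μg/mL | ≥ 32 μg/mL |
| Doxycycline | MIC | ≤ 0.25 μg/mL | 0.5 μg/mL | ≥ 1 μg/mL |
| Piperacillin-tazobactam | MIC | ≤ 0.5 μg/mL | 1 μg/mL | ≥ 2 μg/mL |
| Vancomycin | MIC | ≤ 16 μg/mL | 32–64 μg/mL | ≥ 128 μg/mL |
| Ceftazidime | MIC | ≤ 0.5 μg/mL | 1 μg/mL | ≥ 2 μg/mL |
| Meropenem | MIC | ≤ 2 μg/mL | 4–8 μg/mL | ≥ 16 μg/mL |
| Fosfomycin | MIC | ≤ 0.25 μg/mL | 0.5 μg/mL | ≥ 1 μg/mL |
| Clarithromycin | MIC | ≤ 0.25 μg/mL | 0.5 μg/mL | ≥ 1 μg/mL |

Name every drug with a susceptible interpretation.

Cefepime: 4 μg/mL is ≤ 4 μg/mL — susceptible
Oxacillin 0.25 μg/mL: ≤ 1 μg/mL → Susceptible
Ceftriaxone (16 μg/mL) in 8–16 μg/mL — intermediate
Doxycycline 16 μg/mL: ≥ 1 μg/mL — R
Piperacillin-tazobactam: 2 μg/mL is ≥ 2 μg/mL — resistant
Vancomycin (64 μg/mL) in 32–64 μg/mL → intermediate
Ceftazidime: 1 μg/mL is = 1 μg/mL ⇒ Intermediate
Meropenem (32 μg/mL) ≥ 16 μg/mL → Resistant
Fosfomycin 0.5 μg/mL: = 0.5 μg/mL → intermediate

cefepime, oxacillin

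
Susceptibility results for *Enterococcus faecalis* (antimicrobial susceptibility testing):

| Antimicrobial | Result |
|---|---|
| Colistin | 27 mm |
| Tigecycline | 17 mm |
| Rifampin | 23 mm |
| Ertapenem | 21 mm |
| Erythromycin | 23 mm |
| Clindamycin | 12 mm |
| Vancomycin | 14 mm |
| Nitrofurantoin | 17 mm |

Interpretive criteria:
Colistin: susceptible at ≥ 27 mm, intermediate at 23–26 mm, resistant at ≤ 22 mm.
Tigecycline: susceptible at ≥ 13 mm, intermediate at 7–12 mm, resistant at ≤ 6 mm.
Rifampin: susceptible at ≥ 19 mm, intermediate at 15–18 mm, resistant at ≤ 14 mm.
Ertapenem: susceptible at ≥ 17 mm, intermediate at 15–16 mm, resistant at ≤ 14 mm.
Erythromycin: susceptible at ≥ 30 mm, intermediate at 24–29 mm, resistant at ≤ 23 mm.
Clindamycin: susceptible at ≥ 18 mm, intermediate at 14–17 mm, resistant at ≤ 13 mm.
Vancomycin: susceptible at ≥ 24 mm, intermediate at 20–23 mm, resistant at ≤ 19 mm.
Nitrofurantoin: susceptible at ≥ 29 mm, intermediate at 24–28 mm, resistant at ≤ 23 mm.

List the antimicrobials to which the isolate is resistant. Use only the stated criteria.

erythromycin, clindamycin, vancomycin, nitrofurantoin

Colistin (27 mm) ≥ 27 mm — susceptible
Tigecycline: 17 mm is ≥ 13 mm → susceptible
Rifampin 23 mm: ≥ 19 mm → susceptible
Ertapenem: 21 mm is ≥ 17 mm ⇒ S
Erythromycin: 23 mm is ≤ 23 mm ⇒ Resistant
Clindamycin: 12 mm is ≤ 13 mm → R
Vancomycin 14 mm: ≤ 19 mm — resistant
Nitrofurantoin 17 mm: ≤ 23 mm — Resistant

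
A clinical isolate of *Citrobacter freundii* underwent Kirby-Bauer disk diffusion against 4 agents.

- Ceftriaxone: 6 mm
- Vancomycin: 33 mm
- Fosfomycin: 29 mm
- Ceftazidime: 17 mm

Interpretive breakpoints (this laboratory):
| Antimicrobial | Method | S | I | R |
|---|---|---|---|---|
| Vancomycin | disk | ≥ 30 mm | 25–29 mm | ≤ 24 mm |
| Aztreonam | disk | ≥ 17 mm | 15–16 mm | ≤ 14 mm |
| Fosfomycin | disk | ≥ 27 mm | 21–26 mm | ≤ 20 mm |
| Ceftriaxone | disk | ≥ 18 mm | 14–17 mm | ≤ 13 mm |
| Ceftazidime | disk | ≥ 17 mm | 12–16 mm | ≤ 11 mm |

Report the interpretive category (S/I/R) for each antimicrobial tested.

Ceftriaxone 6 mm: ≤ 13 mm ⇒ R
Vancomycin 33 mm: ≥ 30 mm ⇒ Susceptible
Fosfomycin 29 mm: ≥ 27 mm ⇒ Susceptible
Ceftazidime: 17 mm is ≥ 17 mm — susceptible

R, S, S, S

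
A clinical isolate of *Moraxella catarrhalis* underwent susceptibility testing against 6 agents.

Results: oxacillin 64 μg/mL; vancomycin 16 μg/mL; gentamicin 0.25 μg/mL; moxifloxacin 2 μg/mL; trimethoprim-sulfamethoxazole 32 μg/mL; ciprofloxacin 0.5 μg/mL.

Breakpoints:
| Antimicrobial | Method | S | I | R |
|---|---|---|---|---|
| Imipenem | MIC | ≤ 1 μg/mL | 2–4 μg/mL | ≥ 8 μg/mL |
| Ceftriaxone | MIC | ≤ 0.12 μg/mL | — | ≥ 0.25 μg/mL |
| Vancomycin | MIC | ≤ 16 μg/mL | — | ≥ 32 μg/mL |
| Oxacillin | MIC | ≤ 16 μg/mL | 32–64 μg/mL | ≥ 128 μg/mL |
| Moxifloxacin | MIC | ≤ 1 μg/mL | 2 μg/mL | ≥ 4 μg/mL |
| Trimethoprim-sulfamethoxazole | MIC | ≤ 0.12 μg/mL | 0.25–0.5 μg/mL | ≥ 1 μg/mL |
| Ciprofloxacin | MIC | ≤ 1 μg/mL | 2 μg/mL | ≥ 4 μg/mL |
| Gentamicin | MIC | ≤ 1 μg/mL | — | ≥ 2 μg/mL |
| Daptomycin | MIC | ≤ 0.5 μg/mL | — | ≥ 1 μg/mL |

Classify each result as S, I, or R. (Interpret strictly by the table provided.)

Oxacillin: 64 μg/mL is in 32–64 μg/mL → intermediate
Vancomycin 16 μg/mL: ≤ 16 μg/mL — susceptible
Gentamicin 0.25 μg/mL: ≤ 1 μg/mL — Susceptible
Moxifloxacin 2 μg/mL: = 2 μg/mL → intermediate
Trimethoprim-sulfamethoxazole (32 μg/mL) ≥ 1 μg/mL ⇒ Resistant
Ciprofloxacin (0.5 μg/mL) ≤ 1 μg/mL ⇒ Susceptible

I, S, S, I, R, S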